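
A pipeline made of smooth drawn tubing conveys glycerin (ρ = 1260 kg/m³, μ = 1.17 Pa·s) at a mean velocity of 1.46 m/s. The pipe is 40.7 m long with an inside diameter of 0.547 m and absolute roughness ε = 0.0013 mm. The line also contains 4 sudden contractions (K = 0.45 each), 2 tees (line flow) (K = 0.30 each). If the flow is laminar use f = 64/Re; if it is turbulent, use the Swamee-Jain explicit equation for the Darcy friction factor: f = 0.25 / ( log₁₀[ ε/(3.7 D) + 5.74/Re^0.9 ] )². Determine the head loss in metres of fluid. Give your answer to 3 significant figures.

h_f ≈ 0.862 m

Reynolds number Re = ρVD/μ = 1260 · 1.46 · 0.547 / 1.17 = 860.1.
Re < 2300 → laminar flow, so f = 64/Re = 64/860.1 = 0.07441 (the turbulent correlation is not needed).
Total minor-loss coefficient ΣK = 4·0.45 + 2·0.3 = 2.4.
ΔP = [f·L/D + ΣK]·(ρV²/2) = [0.07441·40.7/0.547 + 2.4]·(1260·1.46²/2) = [5.537 + 2.4]·1343 = 1.066e+04 Pa.
Head loss h_f = ΔP/(ρg) = 1.066e+04/(1260·9.81) = 0.862 m.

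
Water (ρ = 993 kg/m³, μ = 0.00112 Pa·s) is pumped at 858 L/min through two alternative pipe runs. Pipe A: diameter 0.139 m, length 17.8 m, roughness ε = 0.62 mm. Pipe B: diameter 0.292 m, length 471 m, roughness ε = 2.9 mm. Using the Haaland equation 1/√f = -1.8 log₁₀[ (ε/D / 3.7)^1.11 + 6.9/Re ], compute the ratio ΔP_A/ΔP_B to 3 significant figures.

Pipe A: V = Q/A = 0.0143/0.01517 = 0.9424 m/s; Re = 1.161e+05; ε/D = 0.00446; Haaland → f = 0.03019; ΔP_A = f(L/D)(ρV²/2) = 1705 Pa.
Pipe B: V = Q/A = 0.0143/0.06697 = 0.2135 m/s; Re = 5.528e+04; ε/D = 0.00993; Haaland → f = 0.0389; ΔP_B = f(L/D)(ρV²/2) = 1420 Pa.
ΔP_A/ΔP_B = 1705/1420 = 1.20.

ΔP_A/ΔP_B ≈ 1.20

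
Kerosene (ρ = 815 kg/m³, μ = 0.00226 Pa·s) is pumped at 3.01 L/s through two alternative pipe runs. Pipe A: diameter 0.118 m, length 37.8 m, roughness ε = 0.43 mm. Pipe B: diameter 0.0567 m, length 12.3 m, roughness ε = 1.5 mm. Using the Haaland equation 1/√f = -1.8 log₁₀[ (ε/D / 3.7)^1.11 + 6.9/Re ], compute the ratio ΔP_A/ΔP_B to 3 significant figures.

ΔP_A/ΔP_B ≈ 0.0491

Pipe A: V = Q/A = 0.00301/0.01094 = 0.2752 m/s; Re = 1.171e+04; ε/D = 0.00364; Haaland → f = 0.03477; ΔP_A = f(L/D)(ρV²/2) = 343.9 Pa.
Pipe B: V = Q/A = 0.00301/0.002525 = 1.192 m/s; Re = 2.437e+04; ε/D = 0.0265; Haaland → f = 0.05574; ΔP_B = f(L/D)(ρV²/2) = 7003 Pa.
ΔP_A/ΔP_B = 343.9/7003 = 0.0491.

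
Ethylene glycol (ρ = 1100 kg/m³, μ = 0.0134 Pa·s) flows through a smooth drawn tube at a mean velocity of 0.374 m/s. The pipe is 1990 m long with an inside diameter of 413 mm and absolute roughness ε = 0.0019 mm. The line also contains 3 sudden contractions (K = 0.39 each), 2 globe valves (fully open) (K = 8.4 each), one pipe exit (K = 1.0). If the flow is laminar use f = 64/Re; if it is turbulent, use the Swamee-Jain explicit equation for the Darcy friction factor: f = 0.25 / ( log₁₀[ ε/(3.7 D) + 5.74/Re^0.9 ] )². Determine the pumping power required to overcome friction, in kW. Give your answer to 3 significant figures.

P ≈ 0.613 kW

Reynolds number Re = ρVD/μ = 1100 · 0.374 · 0.413 / 0.0134 = 1.268e+04.
Re > 4000 → turbulent. Relative roughness ε/D = 1.9e-06/0.413 = 4.6e-06. Swamee-Jain: f = 0.25/(log₁₀[4.6e-06/3.7 + 5.74/1.268e+04^0.9])² = 0.25/(log₁₀[1.24e-06 + 0.00116])² = 0.25/(-2.933)² = 0.02905.
Total minor-loss coefficient ΣK = 3·0.39 + 2·8.4 + 1·1 = 19.
ΔP = [f·L/D + ΣK]·(ρV²/2) = [0.02905·1990/0.413 + 19]·(1100·0.374²/2) = [140 + 19]·76.93 = 1.223e+04 Pa.
Q = V·A = 0.374·0.134 = 0.0501 m³/s.
Pumping power P = QΔP = 0.0501·1.223e+04 = 612.7 W = 0.613 kW.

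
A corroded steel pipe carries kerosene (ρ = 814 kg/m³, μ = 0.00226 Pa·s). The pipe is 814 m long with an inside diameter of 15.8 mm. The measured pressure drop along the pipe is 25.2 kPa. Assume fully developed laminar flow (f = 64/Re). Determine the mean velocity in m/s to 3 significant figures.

V ≈ 0.107 m/s

For laminar flow, f = 64/Re with Re = ρVD/μ, so Darcy-Weisbach reduces to ΔP = 32μLV/D². Solving for V: V = ΔP·D²/(32μL) = 2.52e+04·(0.0158)²/(32·0.00226·814) = 0.1069 m/s.
Check: Re = ρVD/μ = 814·0.1069·0.0158/0.00226 = 608.1 < 2300, so the laminar assumption holds.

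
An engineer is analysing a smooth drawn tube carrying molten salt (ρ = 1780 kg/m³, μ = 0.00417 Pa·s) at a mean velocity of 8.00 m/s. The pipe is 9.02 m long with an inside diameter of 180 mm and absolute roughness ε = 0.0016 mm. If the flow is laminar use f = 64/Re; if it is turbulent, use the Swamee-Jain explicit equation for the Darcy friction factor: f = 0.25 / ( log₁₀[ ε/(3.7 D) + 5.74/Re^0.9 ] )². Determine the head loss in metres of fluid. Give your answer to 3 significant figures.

Reynolds number Re = ρVD/μ = 1780 · 8 · 0.18 / 0.00417 = 6.147e+05.
Re > 4000 → turbulent. Relative roughness ε/D = 1.6e-06/0.18 = 8.89e-06. Swamee-Jain: f = 0.25/(log₁₀[8.89e-06/3.7 + 5.74/6.147e+05^0.9])² = 0.25/(log₁₀[2.4e-06 + 3.54e-05])² = 0.25/(-4.422)² = 0.01278.
Darcy-Weisbach: ΔP = f(L/D)(ρV²/2) = 0.01278·(9.02/0.18)·(1780·8²/2) = 0.01278·50.11·5.696e+04 = 3.649e+04 Pa.
Head loss h_f = ΔP/(ρg) = 3.649e+04/(1780·9.81) = 2.09 m.

h_f ≈ 2.09 m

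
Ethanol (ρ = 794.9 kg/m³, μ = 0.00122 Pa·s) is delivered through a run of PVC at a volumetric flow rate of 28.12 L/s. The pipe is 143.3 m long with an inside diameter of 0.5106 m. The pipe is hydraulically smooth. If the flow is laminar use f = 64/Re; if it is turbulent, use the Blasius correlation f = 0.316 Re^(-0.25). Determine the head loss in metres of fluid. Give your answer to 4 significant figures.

Q = 28.12 L/s = 28.12/1000 = 0.02812 m³/s.
Cross-sectional area A = πD²/4 = π(0.5106)²/4 = 0.2048 m²; mean velocity V = Q/A = 0.02812/0.2048 = 0.1373 m/s.
Reynolds number Re = ρVD/μ = 794.9 · 0.1373 · 0.5106 / 0.00122 = 4.569e+04.
Re > 4000 → turbulent. Smooth-pipe (Blasius): f = 0.316 Re^(-0.25) = 0.316/(4.569e+04)^0.25 = 0.02161.
Darcy-Weisbach: ΔP = f(L/D)(ρV²/2) = 0.02161·(143.3/0.5106)·(794.9·0.1373²/2) = 0.02161·280.7·7.496 = 45.47 Pa.
Head loss h_f = ΔP/(ρg) = 45.47/(794.9·9.81) = 0.005831 m.

h_f ≈ 0.005831 m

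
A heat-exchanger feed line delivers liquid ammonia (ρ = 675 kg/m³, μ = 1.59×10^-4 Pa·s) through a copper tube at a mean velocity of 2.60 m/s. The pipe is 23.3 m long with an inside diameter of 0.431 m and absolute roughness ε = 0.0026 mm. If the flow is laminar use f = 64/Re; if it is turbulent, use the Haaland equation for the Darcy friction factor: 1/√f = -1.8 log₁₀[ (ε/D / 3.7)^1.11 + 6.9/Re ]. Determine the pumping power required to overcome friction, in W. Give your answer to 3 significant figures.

Reynolds number Re = ρVD/μ = 675 · 2.6 · 0.431 / 0.000159 = 4.757e+06.
Re > 4000 → turbulent. Relative roughness ε/D = 2.6e-06/0.431 = 6.03e-06. Haaland: 1/√f = -1.8 log₁₀[(6.03e-06/3.7)^1.11 + 6.9/4.757e+06] = -1.8 log₁₀[3.76e-07 + 1.45e-06] = 10.33, so f = 0.009373.
Darcy-Weisbach: ΔP = f(L/D)(ρV²/2) = 0.009373·(23.3/0.431)·(675·2.6²/2) = 0.009373·54.06·2282 = 1156 Pa.
Q = V·A = 2.6·0.1459 = 0.3793 m³/s.
Pumping power P = QΔP = 0.3793·1156 = 438.5 W = 439 W.

P ≈ 439 W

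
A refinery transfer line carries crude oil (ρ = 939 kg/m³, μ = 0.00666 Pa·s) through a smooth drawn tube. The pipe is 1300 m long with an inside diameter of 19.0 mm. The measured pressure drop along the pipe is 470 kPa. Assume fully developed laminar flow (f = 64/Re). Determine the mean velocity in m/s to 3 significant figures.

For laminar flow, f = 64/Re with Re = ρVD/μ, so Darcy-Weisbach reduces to ΔP = 32μLV/D². Solving for V: V = ΔP·D²/(32μL) = 4.7e+05·(0.019)²/(32·0.00666·1300) = 0.6124 m/s.
Check: Re = ρVD/μ = 939·0.6124·0.019/0.00666 = 1641 < 2300, so the laminar assumption holds.

V ≈ 0.612 m/s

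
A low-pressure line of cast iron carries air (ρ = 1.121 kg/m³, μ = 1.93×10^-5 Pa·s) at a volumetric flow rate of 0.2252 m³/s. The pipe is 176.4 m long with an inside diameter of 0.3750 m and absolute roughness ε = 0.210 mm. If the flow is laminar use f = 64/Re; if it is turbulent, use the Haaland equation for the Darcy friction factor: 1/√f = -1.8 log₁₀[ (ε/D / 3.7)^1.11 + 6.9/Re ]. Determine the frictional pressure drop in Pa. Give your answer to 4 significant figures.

Cross-sectional area A = πD²/4 = π(0.375)²/4 = 0.1104 m²; mean velocity V = Q/A = 0.2252/0.1104 = 2.039 m/s.
Reynolds number Re = ρVD/μ = 1.121 · 2.039 · 0.375 / 1.93e-05 = 4.441e+04.
Re > 4000 → turbulent. Relative roughness ε/D = 0.00021/0.375 = 0.00056. Haaland: 1/√f = -1.8 log₁₀[(0.00056/3.7)^1.11 + 6.9/4.441e+04] = -1.8 log₁₀[5.75e-05 + 0.000155] = 6.609, so f = 0.02289.
Darcy-Weisbach: ΔP = f(L/D)(ρV²/2) = 0.02289·(176.4/0.375)·(1.121·2.039²/2) = 0.02289·470.4·2.33 = 25.09 Pa.

ΔP ≈ 25.09 Pa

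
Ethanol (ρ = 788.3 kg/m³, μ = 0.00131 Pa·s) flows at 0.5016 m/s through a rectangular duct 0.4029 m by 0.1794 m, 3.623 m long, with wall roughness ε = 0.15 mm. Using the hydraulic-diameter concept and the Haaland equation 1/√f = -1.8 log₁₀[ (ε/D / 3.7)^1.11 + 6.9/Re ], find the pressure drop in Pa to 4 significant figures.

ΔP ≈ 30.76 Pa

Hydraulic diameter D_h = 4A/P = 4·(0.4029·0.1794)/(2·(0.4029+0.1794)) = 0.2891/1.165 = 0.2483 m.
Re = ρVD_h/μ = 788.3·0.5016·0.2483/0.00131 = 7.493e+04.
ε/D_h = 0.00015/0.2483 = 0.000604; Haaland gives 1/√f = -1.8 log₁₀[6.26e-05+9.21e-05] = 6.859, so f = 0.02126.
ΔP = f(L/D_h)(ρV²/2) = 0.02126·3.623/0.2483·99.17 = 30.76 Pa.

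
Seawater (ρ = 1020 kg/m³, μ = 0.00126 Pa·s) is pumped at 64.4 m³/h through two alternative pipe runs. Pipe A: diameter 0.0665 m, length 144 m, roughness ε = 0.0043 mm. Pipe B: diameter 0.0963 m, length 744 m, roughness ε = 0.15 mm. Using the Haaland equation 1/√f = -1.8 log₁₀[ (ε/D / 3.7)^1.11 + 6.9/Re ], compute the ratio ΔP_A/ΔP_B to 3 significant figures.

Pipe A: V = Q/A = 0.01789/0.003473 = 5.151 m/s; Re = 2.773e+05; ε/D = 6.47e-05; Haaland → f = 0.0151; ΔP_A = f(L/D)(ρV²/2) = 4.424e+05 Pa.
Pipe B: V = Q/A = 0.01789/0.007284 = 2.456 m/s; Re = 1.915e+05; ε/D = 0.00156; Haaland → f = 0.02295; ΔP_B = f(L/D)(ρV²/2) = 5.454e+05 Pa.
ΔP_A/ΔP_B = 4.424e+05/5.454e+05 = 0.811.

ΔP_A/ΔP_B ≈ 0.811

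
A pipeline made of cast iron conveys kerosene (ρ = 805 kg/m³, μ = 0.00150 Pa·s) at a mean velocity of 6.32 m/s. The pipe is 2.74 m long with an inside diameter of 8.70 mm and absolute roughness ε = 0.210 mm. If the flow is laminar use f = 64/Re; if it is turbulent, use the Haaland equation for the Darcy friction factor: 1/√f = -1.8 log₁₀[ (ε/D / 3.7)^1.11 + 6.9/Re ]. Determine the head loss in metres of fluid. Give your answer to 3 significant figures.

Reynolds number Re = ρVD/μ = 805 · 6.32 · 0.0087 / 0.0015 = 2.951e+04.
Re > 4000 → turbulent. Relative roughness ε/D = 0.00021/0.0087 = 0.0241. Haaland: 1/√f = -1.8 log₁₀[(0.0241/3.7)^1.11 + 6.9/2.951e+04] = -1.8 log₁₀[0.00375 + 0.000234] = 4.319, so f = 0.0536.
Darcy-Weisbach: ΔP = f(L/D)(ρV²/2) = 0.0536·(2.74/0.0087)·(805·6.32²/2) = 0.0536·314.9·1.608e+04 = 2.714e+05 Pa.
Head loss h_f = ΔP/(ρg) = 2.714e+05/(805·9.81) = 34.4 m.

h_f ≈ 34.4 m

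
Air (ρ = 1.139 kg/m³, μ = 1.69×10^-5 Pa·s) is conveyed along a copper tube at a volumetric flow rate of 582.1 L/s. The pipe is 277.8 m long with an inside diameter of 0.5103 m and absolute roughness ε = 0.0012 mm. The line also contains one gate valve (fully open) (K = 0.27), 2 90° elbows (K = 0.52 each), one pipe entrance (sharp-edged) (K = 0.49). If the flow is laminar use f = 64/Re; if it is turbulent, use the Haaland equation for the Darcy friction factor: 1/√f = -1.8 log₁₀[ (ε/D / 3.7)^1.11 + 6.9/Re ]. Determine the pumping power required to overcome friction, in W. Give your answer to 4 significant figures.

P ≈ 31.02 W

Q = 582.1 L/s = 582.1/1000 = 0.5821 m³/s.
Cross-sectional area A = πD²/4 = π(0.5103)²/4 = 0.2045 m²; mean velocity V = Q/A = 0.5821/0.2045 = 2.846 m/s.
Reynolds number Re = ρVD/μ = 1.139 · 2.846 · 0.5103 / 1.69e-05 = 9.789e+04.
Re > 4000 → turbulent. Relative roughness ε/D = 1.2e-06/0.5103 = 2.35e-06. Haaland: 1/√f = -1.8 log₁₀[(2.35e-06/3.7)^1.11 + 6.9/9.789e+04] = -1.8 log₁₀[1.32e-07 + 7.05e-05] = 7.472, so f = 0.01791.
Total minor-loss coefficient ΣK = 1·0.27 + 2·0.52 + 1·0.49 = 1.8.
ΔP = [f·L/D + ΣK]·(ρV²/2) = [0.01791·277.8/0.5103 + 1.8]·(1.139·2.846²/2) = [9.751 + 1.8]·4.613 = 53.29 Pa.
Pumping power P = QΔP = 0.5821·53.29 = 31.018 W = 31.02 W.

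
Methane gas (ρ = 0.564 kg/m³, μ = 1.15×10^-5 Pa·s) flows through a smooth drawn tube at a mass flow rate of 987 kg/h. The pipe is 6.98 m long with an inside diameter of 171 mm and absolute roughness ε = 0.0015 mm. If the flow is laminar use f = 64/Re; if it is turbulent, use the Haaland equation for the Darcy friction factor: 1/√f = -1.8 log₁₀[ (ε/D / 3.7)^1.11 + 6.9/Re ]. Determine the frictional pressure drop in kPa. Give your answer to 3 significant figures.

ṁ = 987 kg/h = 987/3600 = 0.2742 kg/s.
A = πD²/4 = π(0.171)²/4 = 0.02297 m²; mean velocity V = ṁ/(ρA) = 0.2742/(0.564 · 0.02297) = 21.17 m/s.
Reynolds number Re = ρVD/μ = 0.564 · 21.17 · 0.171 / 1.15e-05 = 1.775e+05.
Re > 4000 → turbulent. Relative roughness ε/D = 1.5e-06/0.171 = 8.77e-06. Haaland: 1/√f = -1.8 log₁₀[(8.77e-06/3.7)^1.11 + 6.9/1.775e+05] = -1.8 log₁₀[5.7e-07 + 3.89e-05] = 7.927, so f = 0.01591.
Darcy-Weisbach: ΔP = f(L/D)(ρV²/2) = 0.01591·(6.98/0.171)·(0.564·21.17²/2) = 0.01591·40.82·126.3 = 82.07 Pa.
ΔP = 82.07 Pa = 0.0821 kPa.

ΔP ≈ 0.0821 kPa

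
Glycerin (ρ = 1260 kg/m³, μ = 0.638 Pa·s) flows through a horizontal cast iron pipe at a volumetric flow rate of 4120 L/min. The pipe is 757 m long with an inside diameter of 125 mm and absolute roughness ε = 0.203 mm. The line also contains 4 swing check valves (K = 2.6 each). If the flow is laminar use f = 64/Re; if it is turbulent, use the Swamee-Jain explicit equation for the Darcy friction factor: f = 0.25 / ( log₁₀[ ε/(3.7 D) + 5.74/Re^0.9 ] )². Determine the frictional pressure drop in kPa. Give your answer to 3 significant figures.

Q = 4120 L/min = 4120/60000 = 0.06867 m³/s.
Cross-sectional area A = πD²/4 = π(0.125)²/4 = 0.01227 m²; mean velocity V = Q/A = 0.06867/0.01227 = 5.595 m/s.
Reynolds number Re = ρVD/μ = 1260 · 5.595 · 0.125 / 0.638 = 1381.
Re < 2300 → laminar flow, so f = 64/Re = 64/1381 = 0.04633 (the turbulent correlation is not needed).
Total minor-loss coefficient ΣK = 4·2.6 = 10.4.
ΔP = [f·L/D + ΣK]·(ρV²/2) = [0.04633·757/0.125 + 10.4]·(1260·5.595²/2) = [280.6 + 10.4]·1.972e+04 = 5.74e+06 Pa.
ΔP = 5.74e+06 Pa = 5740 kPa.

ΔP ≈ 5740 kPa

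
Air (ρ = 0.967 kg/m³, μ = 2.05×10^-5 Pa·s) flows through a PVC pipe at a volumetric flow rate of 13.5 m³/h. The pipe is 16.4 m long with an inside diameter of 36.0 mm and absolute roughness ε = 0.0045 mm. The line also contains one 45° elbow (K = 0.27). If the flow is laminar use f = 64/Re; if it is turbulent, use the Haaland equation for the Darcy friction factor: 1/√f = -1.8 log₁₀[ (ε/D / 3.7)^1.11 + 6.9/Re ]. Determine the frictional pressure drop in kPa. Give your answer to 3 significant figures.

ΔP ≈ 0.108 kPa

Q = 13.5 m³/h = 13.5/3600 = 0.00375 m³/s.
Cross-sectional area A = πD²/4 = π(0.036)²/4 = 0.001018 m²; mean velocity V = Q/A = 0.00375/0.001018 = 3.684 m/s.
Reynolds number Re = ρVD/μ = 0.967 · 3.684 · 0.036 / 2.05e-05 = 6256.
Re > 4000 → turbulent. Relative roughness ε/D = 4.5e-06/0.036 = 0.000125. Haaland: 1/√f = -1.8 log₁₀[(0.000125/3.7)^1.11 + 6.9/6256] = -1.8 log₁₀[1.09e-05 + 0.0011] = 5.316, so f = 0.03539.
Total minor-loss coefficient ΣK = 1·0.27 = 0.27.
ΔP = [f·L/D + ΣK]·(ρV²/2) = [0.03539·16.4/0.036 + 0.27]·(0.967·3.684²/2) = [16.12 + 0.27]·6.562 = 107.6 Pa.
ΔP = 107.6 Pa = 0.108 kPa.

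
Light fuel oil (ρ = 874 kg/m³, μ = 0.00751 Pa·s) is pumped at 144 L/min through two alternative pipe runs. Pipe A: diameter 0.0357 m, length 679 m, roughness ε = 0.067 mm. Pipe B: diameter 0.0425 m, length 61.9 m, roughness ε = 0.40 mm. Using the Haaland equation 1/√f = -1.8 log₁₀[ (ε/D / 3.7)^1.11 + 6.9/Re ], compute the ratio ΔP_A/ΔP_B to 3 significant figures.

Pipe A: V = Q/A = 0.0024/0.001001 = 2.398 m/s; Re = 9961; ε/D = 0.00188; Haaland → f = 0.03341; ΔP_A = f(L/D)(ρV²/2) = 1.596e+06 Pa.
Pipe B: V = Q/A = 0.0024/0.001419 = 1.692 m/s; Re = 8368; ε/D = 0.00941; Haaland → f = 0.04333; ΔP_B = f(L/D)(ρV²/2) = 7.893e+04 Pa.
ΔP_A/ΔP_B = 1.596e+06/7.893e+04 = 20.2.

ΔP_A/ΔP_B ≈ 20.2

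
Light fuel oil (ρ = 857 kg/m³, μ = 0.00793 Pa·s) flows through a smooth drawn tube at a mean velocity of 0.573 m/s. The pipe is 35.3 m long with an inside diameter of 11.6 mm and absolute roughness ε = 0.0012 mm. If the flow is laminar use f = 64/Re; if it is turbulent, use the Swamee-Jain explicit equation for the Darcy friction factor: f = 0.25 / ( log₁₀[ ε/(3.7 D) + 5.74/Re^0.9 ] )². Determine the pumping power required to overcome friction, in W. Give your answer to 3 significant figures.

P ≈ 2.31 W

Reynolds number Re = ρVD/μ = 857 · 0.573 · 0.0116 / 0.00793 = 718.3.
Re < 2300 → laminar flow, so f = 64/Re = 64/718.3 = 0.0891 (the turbulent correlation is not needed).
Darcy-Weisbach: ΔP = f(L/D)(ρV²/2) = 0.0891·(35.3/0.0116)·(857·0.573²/2) = 0.0891·3043·140.7 = 3.814e+04 Pa.
Q = V·A = 0.573·0.0001057 = 6.056e-05 m³/s.
Pumping power P = QΔP = 6.056e-05·3.814e+04 = 2.310 W = 2.31 W.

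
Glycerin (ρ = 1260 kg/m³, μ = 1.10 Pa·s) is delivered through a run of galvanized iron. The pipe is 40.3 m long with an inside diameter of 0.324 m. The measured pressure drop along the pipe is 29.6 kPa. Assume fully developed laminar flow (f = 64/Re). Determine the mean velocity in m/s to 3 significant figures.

For laminar flow, f = 64/Re with Re = ρVD/μ, so Darcy-Weisbach reduces to ΔP = 32μLV/D². Solving for V: V = ΔP·D²/(32μL) = 2.96e+04·(0.324)²/(32·1.1·40.3) = 2.19 m/s.
Check: Re = ρVD/μ = 1260·2.19·0.324/1.1 = 812.9 < 2300, so the laminar assumption holds.

V ≈ 2.19 m/s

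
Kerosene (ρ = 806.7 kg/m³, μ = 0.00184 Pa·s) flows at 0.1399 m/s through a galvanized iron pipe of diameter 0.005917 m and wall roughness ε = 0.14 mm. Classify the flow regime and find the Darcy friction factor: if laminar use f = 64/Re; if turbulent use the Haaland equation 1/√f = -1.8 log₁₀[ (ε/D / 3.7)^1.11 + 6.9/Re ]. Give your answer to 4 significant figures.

Re = ρVD/μ = 806.7·0.1399·0.005917/0.00184 = 362.9.
Re < 2300 → laminar, so f = 64/Re = 0.1763 (roughness is irrelevant in laminar flow).

f ≈ 0.1763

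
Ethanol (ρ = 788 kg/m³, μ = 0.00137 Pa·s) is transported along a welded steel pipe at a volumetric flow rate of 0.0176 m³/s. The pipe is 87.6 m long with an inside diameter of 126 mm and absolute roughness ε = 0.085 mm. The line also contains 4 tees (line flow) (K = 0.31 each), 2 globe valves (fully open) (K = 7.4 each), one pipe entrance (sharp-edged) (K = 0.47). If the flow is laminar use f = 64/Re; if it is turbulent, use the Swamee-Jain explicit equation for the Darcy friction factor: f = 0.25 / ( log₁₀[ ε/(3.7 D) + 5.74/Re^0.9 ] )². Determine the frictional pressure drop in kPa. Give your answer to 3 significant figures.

Cross-sectional area A = πD²/4 = π(0.126)²/4 = 0.01247 m²; mean velocity V = Q/A = 0.0176/0.01247 = 1.412 m/s.
Reynolds number Re = ρVD/μ = 788 · 1.412 · 0.126 / 0.00137 = 1.023e+05.
Re > 4000 → turbulent. Relative roughness ε/D = 8.5e-05/0.126 = 0.000675. Swamee-Jain: f = 0.25/(log₁₀[0.000675/3.7 + 5.74/1.023e+05^0.9])² = 0.25/(log₁₀[0.000182 + 0.000178])² = 0.25/(-3.443)² = 0.02108.
Total minor-loss coefficient ΣK = 4·0.31 + 2·7.4 + 1·0.47 = 16.5.
ΔP = [f·L/D + ΣK]·(ρV²/2) = [0.02108·87.6/0.126 + 16.5]·(788·1.412²/2) = [14.66 + 16.5]·785 = 2.447e+04 Pa.
ΔP = 2.447e+04 Pa = 24.5 kPa.

ΔP ≈ 24.5 kPa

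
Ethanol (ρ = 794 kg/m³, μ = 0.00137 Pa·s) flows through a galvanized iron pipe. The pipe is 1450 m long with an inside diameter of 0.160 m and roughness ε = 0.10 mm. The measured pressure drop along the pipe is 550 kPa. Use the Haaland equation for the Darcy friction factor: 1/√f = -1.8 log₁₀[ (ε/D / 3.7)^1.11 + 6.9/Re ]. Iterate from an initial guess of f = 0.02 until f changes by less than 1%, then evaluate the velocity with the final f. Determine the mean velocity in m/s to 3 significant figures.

V ≈ 2.84 m/s

Rearranging Darcy-Weisbach: V = √(2·ΔP·D/(f·L·ρ)). With ε/D = 0.0001/0.16 = 0.000625, iterate starting from f = 0.02:
  f = 0.02 → V = √(2·5.5e+05·0.16/(0.02·1450·794)) = 2.765 m/s; Re = ρVD/μ = 2.564e+05; f → 0.01894
  f = 0.01894 → V = 2.841 m/s; Re = 2.634e+05; f → 0.01891
Converged (Δf/f < 1%). With the final f = 0.01891: V = √(2·5.5e+05·0.16/(0.01891·1450·794)) = 2.843 m/s.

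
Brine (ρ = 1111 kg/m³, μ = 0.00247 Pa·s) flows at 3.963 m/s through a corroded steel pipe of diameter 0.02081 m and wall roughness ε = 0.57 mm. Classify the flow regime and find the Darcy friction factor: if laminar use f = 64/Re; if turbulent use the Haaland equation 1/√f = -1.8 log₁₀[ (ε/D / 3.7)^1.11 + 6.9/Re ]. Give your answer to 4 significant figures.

f ≈ 0.05605

Re = ρVD/μ = 1111·3.963·0.02081/0.00247 = 3.709e+04.
Re > 4000 → turbulent. ε/D = 0.00057/0.02081 = 0.0274; Haaland: 1/√f = -1.8 log₁₀[0.00432 + 0.000186] = 4.224, so f = 0.05605.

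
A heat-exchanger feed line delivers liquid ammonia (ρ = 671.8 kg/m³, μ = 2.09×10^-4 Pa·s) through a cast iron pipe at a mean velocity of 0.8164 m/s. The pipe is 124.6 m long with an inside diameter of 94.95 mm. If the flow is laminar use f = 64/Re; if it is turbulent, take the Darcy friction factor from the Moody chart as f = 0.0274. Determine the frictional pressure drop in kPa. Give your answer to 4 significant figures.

ΔP ≈ 8.050 kPa

Reynolds number Re = ρVD/μ = 671.8 · 0.8164 · 0.09495 / 0.000209 = 2.492e+05.
Re > 4000 → turbulent; use the Moody-chart value f = 0.0274.
Darcy-Weisbach: ΔP = f(L/D)(ρV²/2) = 0.0274·(124.6/0.09495)·(671.8·0.8164²/2) = 0.0274·1312·223.9 = 8050 Pa.
ΔP = 8050 Pa = 8.050 kPa.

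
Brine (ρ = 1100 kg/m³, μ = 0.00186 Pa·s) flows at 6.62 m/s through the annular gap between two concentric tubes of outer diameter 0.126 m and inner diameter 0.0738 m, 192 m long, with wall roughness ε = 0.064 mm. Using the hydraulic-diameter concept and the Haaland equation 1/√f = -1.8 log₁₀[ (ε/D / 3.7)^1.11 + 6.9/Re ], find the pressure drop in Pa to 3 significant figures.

ΔP ≈ 1.93×10^6 Pa

Hydraulic diameter D_h = 4A/P = D_o - D_i = 0.126 - 0.0738 = 0.0522 m.
Re = ρVD_h/μ = 1100·6.62·0.0522/0.00186 = 2.044e+05.
ε/D_h = 6.4e-05/0.0522 = 0.00123; Haaland gives 1/√f = -1.8 log₁₀[0.000137+3.38e-05] = 6.781, so f = 0.02175.
ΔP = f(L/D_h)(ρV²/2) = 0.02175·192/0.0522·2.41e+04 = 1.928e+06 Pa.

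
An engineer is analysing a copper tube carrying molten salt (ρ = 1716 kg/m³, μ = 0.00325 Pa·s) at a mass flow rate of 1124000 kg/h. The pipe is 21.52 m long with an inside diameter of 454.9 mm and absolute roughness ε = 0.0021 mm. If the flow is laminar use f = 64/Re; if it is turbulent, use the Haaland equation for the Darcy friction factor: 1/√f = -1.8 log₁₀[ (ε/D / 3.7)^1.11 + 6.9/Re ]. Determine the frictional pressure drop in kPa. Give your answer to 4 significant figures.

ΔP ≈ 0.7465 kPa

ṁ = 1124000 kg/h = 1124000/3600 = 312.2 kg/s.
A = πD²/4 = π(0.4549)²/4 = 0.1625 m²; mean velocity V = ṁ/(ρA) = 312.2/(1716 · 0.1625) = 1.12 m/s.
Reynolds number Re = ρVD/μ = 1716 · 1.12 · 0.4549 / 0.00325 = 2.689e+05.
Re > 4000 → turbulent. Relative roughness ε/D = 2.1e-06/0.4549 = 4.62e-06. Haaland: 1/√f = -1.8 log₁₀[(4.62e-06/3.7)^1.11 + 6.9/2.689e+05] = -1.8 log₁₀[2.8e-07 + 2.57e-05] = 8.255, so f = 0.01468.
Darcy-Weisbach: ΔP = f(L/D)(ρV²/2) = 0.01468·(21.52/0.4549)·(1716·1.12²/2) = 0.01468·47.31·1075 = 746.5 Pa.
ΔP = 746.5 Pa = 0.7465 kPa.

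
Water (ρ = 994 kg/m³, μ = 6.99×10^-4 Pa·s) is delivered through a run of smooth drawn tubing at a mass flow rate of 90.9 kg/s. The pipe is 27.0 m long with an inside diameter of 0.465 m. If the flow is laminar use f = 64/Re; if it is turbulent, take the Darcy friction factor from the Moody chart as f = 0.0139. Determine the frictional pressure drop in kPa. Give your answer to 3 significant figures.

ΔP ≈ 0.116 kPa

A = πD²/4 = π(0.465)²/4 = 0.1698 m²; mean velocity V = ṁ/(ρA) = 90.9/(994 · 0.1698) = 0.5385 m/s.
Reynolds number Re = ρVD/μ = 994 · 0.5385 · 0.465 / 0.000699 = 3.561e+05.
Re > 4000 → turbulent; use the Moody-chart value f = 0.0139.
Darcy-Weisbach: ΔP = f(L/D)(ρV²/2) = 0.0139·(27/0.465)·(994·0.5385²/2) = 0.0139·58.06·144.1 = 116.3 Pa.
ΔP = 116.3 Pa = 0.116 kPa.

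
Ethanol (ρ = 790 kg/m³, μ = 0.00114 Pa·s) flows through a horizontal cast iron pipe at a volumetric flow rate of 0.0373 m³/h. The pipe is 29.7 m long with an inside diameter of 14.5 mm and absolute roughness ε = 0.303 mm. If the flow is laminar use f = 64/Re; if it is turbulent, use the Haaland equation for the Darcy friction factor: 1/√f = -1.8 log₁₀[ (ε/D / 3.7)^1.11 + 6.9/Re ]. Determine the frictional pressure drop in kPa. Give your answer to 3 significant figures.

ΔP ≈ 0.323 kPa

Q = 0.0373 m³/h = 0.0373/3600 = 1.036e-05 m³/s.
Cross-sectional area A = πD²/4 = π(0.0145)²/4 = 0.0001651 m²; mean velocity V = Q/A = 1.036e-05/0.0001651 = 0.06275 m/s.
Reynolds number Re = ρVD/μ = 790 · 0.06275 · 0.0145 / 0.00114 = 630.5.
Re < 2300 → laminar flow, so f = 64/Re = 64/630.5 = 0.1015 (the turbulent correlation is not needed).
Darcy-Weisbach: ΔP = f(L/D)(ρV²/2) = 0.1015·(29.7/0.0145)·(790·0.06275²/2) = 0.1015·2048·1.555 = 323.3 Pa.
ΔP = 323.3 Pa = 0.323 kPa.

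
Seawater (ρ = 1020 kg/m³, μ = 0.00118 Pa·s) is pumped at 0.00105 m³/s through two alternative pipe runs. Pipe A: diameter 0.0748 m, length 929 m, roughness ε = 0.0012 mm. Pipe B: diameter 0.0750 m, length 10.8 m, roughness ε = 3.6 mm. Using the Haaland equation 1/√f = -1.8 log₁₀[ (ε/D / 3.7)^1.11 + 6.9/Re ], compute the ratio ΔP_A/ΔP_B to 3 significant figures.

Pipe A: V = Q/A = 0.00105/0.004394 = 0.2389 m/s; Re = 1.545e+04; ε/D = 1.6e-05; Haaland → f = 0.02752; ΔP_A = f(L/D)(ρV²/2) = 9952 Pa.
Pipe B: V = Q/A = 0.00105/0.004418 = 0.2377 m/s; Re = 1.541e+04; ε/D = 0.048; Haaland → f = 0.07196; ΔP_B = f(L/D)(ρV²/2) = 298.5 Pa.
ΔP_A/ΔP_B = 9952/298.5 = 33.3.

ΔP_A/ΔP_B ≈ 33.3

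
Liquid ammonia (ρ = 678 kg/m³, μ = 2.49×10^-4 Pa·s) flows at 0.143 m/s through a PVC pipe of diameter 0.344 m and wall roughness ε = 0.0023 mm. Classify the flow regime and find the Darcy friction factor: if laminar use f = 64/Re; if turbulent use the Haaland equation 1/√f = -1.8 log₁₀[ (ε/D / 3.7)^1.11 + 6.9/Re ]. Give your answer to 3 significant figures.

f ≈ 0.0168

Re = ρVD/μ = 678·0.143·0.344/0.000249 = 1.339e+05.
Re > 4000 → turbulent. ε/D = 2.3e-06/0.344 = 6.69e-06; Haaland: 1/√f = -1.8 log₁₀[4.22e-07 + 5.15e-05] = 7.712, so f = 0.01681.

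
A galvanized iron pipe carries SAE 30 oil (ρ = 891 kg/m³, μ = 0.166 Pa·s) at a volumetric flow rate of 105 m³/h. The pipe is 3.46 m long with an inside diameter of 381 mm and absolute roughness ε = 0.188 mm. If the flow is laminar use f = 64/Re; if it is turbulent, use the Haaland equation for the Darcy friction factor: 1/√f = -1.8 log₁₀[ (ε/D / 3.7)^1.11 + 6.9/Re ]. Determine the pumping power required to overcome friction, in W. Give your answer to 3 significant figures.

P ≈ 0.945 W

Q = 105 m³/h = 105/3600 = 0.02917 m³/s.
Cross-sectional area A = πD²/4 = π(0.381)²/4 = 0.114 m²; mean velocity V = Q/A = 0.02917/0.114 = 0.2558 m/s.
Reynolds number Re = ρVD/μ = 891 · 0.2558 · 0.381 / 0.166 = 523.2.
Re < 2300 → laminar flow, so f = 64/Re = 64/523.2 = 0.1223 (the turbulent correlation is not needed).
Darcy-Weisbach: ΔP = f(L/D)(ρV²/2) = 0.1223·(3.46/0.381)·(891·0.2558²/2) = 0.1223·9.081·29.16 = 32.39 Pa.
Pumping power P = QΔP = 0.02917·32.39 = 0.9448 W = 0.945 W.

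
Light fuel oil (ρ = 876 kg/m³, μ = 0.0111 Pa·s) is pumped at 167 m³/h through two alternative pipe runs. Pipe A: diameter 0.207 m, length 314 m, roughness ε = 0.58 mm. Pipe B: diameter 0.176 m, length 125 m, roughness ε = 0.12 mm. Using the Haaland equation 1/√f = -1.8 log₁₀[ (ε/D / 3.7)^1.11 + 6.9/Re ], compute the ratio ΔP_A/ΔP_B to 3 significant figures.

Pipe A: V = Q/A = 0.04639/0.03365 = 1.378 m/s; Re = 2.252e+04; ε/D = 0.0028; Haaland → f = 0.03038; ΔP_A = f(L/D)(ρV²/2) = 3.836e+04 Pa.
Pipe B: V = Q/A = 0.04639/0.02433 = 1.907 m/s; Re = 2.648e+04; ε/D = 0.000682; Haaland → f = 0.0255; ΔP_B = f(L/D)(ρV²/2) = 2.885e+04 Pa.
ΔP_A/ΔP_B = 3.836e+04/2.885e+04 = 1.33.

ΔP_A/ΔP_B ≈ 1.33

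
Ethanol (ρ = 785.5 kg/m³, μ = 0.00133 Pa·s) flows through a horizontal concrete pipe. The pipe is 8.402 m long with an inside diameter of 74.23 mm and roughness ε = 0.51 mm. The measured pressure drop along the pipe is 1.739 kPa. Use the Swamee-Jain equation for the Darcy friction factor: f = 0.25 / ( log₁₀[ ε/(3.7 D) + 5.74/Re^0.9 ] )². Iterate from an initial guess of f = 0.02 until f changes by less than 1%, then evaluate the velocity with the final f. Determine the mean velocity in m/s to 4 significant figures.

Rearranging Darcy-Weisbach: V = √(2·ΔP·D/(f·L·ρ)). With ε/D = 0.00051/0.07423 = 0.00687, iterate starting from f = 0.02:
  f = 0.02 → V = √(2·1739·0.07423/(0.02·8.402·785.5)) = 1.399 m/s; Re = ρVD/μ = 6.131e+04; f → 0.03507
  f = 0.03507 → V = 1.056 m/s; Re = 4.63e+04; f → 0.0355
  f = 0.0355 → V = 1.05 m/s; Re = 4.602e+04; f → 0.03551
Converged (Δf/f < 1%). With the final f = 0.03551: V = √(2·1739·0.07423/(0.03551·8.402·785.5)) = 1.05 m/s.

V ≈ 1.050 m/s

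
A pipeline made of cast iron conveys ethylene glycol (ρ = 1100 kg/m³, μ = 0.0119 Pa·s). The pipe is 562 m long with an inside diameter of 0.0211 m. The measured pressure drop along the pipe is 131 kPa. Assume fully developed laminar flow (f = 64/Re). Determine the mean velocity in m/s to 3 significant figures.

V ≈ 0.273 m/s

For laminar flow, f = 64/Re with Re = ρVD/μ, so Darcy-Weisbach reduces to ΔP = 32μLV/D². Solving for V: V = ΔP·D²/(32μL) = 1.31e+05·(0.0211)²/(32·0.0119·562) = 0.2725 m/s.
Check: Re = ρVD/μ = 1100·0.2725·0.0211/0.0119 = 531.5 < 2300, so the laminar assumption holds.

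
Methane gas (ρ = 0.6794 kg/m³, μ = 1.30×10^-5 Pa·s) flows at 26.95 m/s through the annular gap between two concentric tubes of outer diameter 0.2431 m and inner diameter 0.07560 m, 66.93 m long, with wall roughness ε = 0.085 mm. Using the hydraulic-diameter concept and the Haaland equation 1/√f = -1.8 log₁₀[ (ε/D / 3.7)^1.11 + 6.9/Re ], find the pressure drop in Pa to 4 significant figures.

Hydraulic diameter D_h = 4A/P = D_o - D_i = 0.2431 - 0.0756 = 0.1675 m.
Re = ρVD_h/μ = 0.6794·26.95·0.1675/1.3e-05 = 2.359e+05.
ε/D_h = 8.5e-05/0.1675 = 0.000507; Haaland gives 1/√f = -1.8 log₁₀[5.16e-05+2.92e-05] = 7.367, so f = 0.01843.
ΔP = f(L/D_h)(ρV²/2) = 0.01843·66.93/0.1675·246.7 = 1817 Pa.

ΔP ≈ 1817 Pa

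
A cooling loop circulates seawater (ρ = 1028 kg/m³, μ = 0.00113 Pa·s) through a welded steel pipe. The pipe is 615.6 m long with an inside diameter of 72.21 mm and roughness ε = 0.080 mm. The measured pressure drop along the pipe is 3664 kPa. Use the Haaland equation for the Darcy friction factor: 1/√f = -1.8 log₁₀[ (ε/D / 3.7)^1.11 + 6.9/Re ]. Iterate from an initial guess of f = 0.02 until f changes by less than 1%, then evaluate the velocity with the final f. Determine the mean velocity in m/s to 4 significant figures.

V ≈ 6.347 m/s

Rearranging Darcy-Weisbach: V = √(2·ΔP·D/(f·L·ρ)). With ε/D = 8e-05/0.07221 = 0.00111, iterate starting from f = 0.02:
  f = 0.02 → V = √(2·3.664e+06·0.07221/(0.02·615.6·1028)) = 6.466 m/s; Re = ρVD/μ = 4.248e+05; f → 0.02074
  f = 0.02074 → V = 6.349 m/s; Re = 4.171e+05; f → 0.02075
Converged (Δf/f < 1%). With the final f = 0.02075: V = √(2·3.664e+06·0.07221/(0.02075·615.6·1028)) = 6.347 m/s.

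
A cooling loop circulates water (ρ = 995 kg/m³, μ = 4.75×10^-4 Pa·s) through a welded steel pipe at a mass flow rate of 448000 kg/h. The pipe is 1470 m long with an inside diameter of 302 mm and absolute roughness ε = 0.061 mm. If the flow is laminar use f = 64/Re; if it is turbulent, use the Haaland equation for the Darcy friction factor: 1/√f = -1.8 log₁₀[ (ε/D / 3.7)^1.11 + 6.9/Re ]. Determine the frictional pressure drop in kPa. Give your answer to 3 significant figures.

ṁ = 448000 kg/h = 448000/3600 = 124.4 kg/s.
A = πD²/4 = π(0.302)²/4 = 0.07163 m²; mean velocity V = ṁ/(ρA) = 124.4/(995 · 0.07163) = 1.746 m/s.
Reynolds number Re = ρVD/μ = 995 · 1.746 · 0.302 / 0.000475 = 1.105e+06.
Re > 4000 → turbulent. Relative roughness ε/D = 6.1e-05/0.302 = 0.000202. Haaland: 1/√f = -1.8 log₁₀[(0.000202/3.7)^1.11 + 6.9/1.105e+06] = -1.8 log₁₀[1.85e-05 + 6.25e-06] = 8.29, so f = 0.01455.
Darcy-Weisbach: ΔP = f(L/D)(ρV²/2) = 0.01455·(1470/0.302)·(995·1.746²/2) = 0.01455·4868·1517 = 1.074e+05 Pa.
ΔP = 1.074e+05 Pa = 107 kPa.

ΔP ≈ 107 kPa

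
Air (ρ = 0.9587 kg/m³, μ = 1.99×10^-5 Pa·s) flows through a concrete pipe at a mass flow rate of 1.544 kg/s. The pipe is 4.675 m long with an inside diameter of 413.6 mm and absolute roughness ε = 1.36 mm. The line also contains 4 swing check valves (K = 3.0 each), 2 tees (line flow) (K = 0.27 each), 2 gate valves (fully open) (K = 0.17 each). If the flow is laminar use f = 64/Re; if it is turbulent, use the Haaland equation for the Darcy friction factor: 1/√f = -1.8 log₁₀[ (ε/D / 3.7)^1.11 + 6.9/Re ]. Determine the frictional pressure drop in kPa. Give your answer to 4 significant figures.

ΔP ≈ 0.9085 kPa

A = πD²/4 = π(0.4136)²/4 = 0.1344 m²; mean velocity V = ṁ/(ρA) = 1.544/(0.9587 · 0.1344) = 11.99 m/s.
Reynolds number Re = ρVD/μ = 0.9587 · 11.99 · 0.4136 / 1.99e-05 = 2.388e+05.
Re > 4000 → turbulent. Relative roughness ε/D = 0.00136/0.4136 = 0.00329. Haaland: 1/√f = -1.8 log₁₀[(0.00329/3.7)^1.11 + 6.9/2.388e+05] = -1.8 log₁₀[0.00041 + 2.89e-05] = 6.043, so f = 0.02738.
Total minor-loss coefficient ΣK = 4·3 + 2·0.27 + 2·0.17 = 12.9.
ΔP = [f·L/D + ΣK]·(ρV²/2) = [0.02738·4.675/0.4136 + 12.9]·(0.9587·11.99²/2) = [0.3095 + 12.9]·68.88 = 908.5 Pa.
ΔP = 908.5 Pa = 0.9085 kPa.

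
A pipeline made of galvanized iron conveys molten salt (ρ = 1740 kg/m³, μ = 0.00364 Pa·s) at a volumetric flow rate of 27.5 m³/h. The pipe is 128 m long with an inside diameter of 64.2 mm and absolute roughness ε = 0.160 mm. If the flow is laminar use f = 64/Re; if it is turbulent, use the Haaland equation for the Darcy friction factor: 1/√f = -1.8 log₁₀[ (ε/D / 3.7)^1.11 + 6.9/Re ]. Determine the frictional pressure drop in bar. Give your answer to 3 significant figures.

Q = 27.5 m³/h = 27.5/3600 = 0.007639 m³/s.
Cross-sectional area A = πD²/4 = π(0.0642)²/4 = 0.003237 m²; mean velocity V = Q/A = 0.007639/0.003237 = 2.36 m/s.
Reynolds number Re = ρVD/μ = 1740 · 2.36 · 0.0642 / 0.00364 = 7.242e+04.
Re > 4000 → turbulent. Relative roughness ε/D = 0.00016/0.0642 = 0.00249. Haaland: 1/√f = -1.8 log₁₀[(0.00249/3.7)^1.11 + 6.9/7.242e+04] = -1.8 log₁₀[0.000302 + 9.53e-05] = 6.122, so f = 0.02668.
Darcy-Weisbach: ΔP = f(L/D)(ρV²/2) = 0.02668·(128/0.0642)·(1740·2.36²/2) = 0.02668·1994·4845 = 2.577e+05 Pa.
ΔP = 2.577e+05 Pa = 2.58 bar.

ΔP ≈ 2.58 bar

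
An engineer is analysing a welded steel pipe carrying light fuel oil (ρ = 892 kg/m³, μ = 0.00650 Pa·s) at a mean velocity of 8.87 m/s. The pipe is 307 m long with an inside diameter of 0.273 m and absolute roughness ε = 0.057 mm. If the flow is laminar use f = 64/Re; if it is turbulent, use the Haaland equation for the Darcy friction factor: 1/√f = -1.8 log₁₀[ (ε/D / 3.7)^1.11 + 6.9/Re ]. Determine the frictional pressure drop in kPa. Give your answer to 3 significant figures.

ΔP ≈ 630 kPa

Reynolds number Re = ρVD/μ = 892 · 8.87 · 0.273 / 0.0065 = 3.323e+05.
Re > 4000 → turbulent. Relative roughness ε/D = 5.7e-05/0.273 = 0.000209. Haaland: 1/√f = -1.8 log₁₀[(0.000209/3.7)^1.11 + 6.9/3.323e+05] = -1.8 log₁₀[1.92e-05 + 2.08e-05] = 7.916, so f = 0.01596.
Darcy-Weisbach: ΔP = f(L/D)(ρV²/2) = 0.01596·(307/0.273)·(892·8.87²/2) = 0.01596·1125·3.509e+04 = 6.297e+05 Pa.
ΔP = 6.297e+05 Pa = 630 kPa.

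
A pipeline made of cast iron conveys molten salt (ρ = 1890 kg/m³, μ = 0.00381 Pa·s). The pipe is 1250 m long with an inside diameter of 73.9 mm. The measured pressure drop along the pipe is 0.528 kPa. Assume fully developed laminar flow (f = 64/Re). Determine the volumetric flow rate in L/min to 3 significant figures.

Q ≈ 4.87 L/min

For laminar flow, f = 64/Re with Re = ρVD/μ, so Darcy-Weisbach reduces to ΔP = 32μLV/D². Solving for V: V = ΔP·D²/(32μL) = 528·(0.0739)²/(32·0.00381·1250) = 0.01892 m/s.
Check: Re = ρVD/μ = 1890·0.01892·0.0739/0.00381 = 693.6 < 2300, so the laminar assumption holds.
Q = V·A = 0.01892·(π/4·0.0739²) = 8.116e-05 m³/s = 4.87 L/min.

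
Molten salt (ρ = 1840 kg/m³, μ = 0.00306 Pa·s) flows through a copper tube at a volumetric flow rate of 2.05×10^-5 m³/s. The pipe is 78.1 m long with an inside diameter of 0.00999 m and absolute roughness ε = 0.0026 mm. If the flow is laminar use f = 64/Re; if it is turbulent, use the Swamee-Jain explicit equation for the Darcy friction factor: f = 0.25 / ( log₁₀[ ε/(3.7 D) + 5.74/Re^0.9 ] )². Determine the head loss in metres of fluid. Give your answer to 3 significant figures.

h_f ≈ 1.11 m

Cross-sectional area A = πD²/4 = π(0.00999)²/4 = 7.838e-05 m²; mean velocity V = Q/A = 2.05e-05/7.838e-05 = 0.2615 m/s.
Reynolds number Re = ρVD/μ = 1840 · 0.2615 · 0.00999 / 0.00306 = 1571.
Re < 2300 → laminar flow, so f = 64/Re = 64/1571 = 0.04074 (the turbulent correlation is not needed).
Darcy-Weisbach: ΔP = f(L/D)(ρV²/2) = 0.04074·(78.1/0.00999)·(1840·0.2615²/2) = 0.04074·7818·62.93 = 2.004e+04 Pa.
Head loss h_f = ΔP/(ρg) = 2.004e+04/(1840·9.81) = 1.11 m.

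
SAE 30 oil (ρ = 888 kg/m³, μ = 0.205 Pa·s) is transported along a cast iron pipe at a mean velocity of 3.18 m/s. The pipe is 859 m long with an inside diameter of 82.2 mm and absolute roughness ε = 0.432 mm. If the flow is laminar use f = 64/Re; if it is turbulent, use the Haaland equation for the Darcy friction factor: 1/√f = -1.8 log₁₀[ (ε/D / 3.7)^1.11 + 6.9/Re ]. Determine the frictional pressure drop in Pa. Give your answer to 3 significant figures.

Reynolds number Re = ρVD/μ = 888 · 3.18 · 0.0822 / 0.205 = 1132.
Re < 2300 → laminar flow, so f = 64/Re = 64/1132 = 0.05652 (the turbulent correlation is not needed).
Darcy-Weisbach: ΔP = f(L/D)(ρV²/2) = 0.05652·(859/0.0822)·(888·3.18²/2) = 0.05652·1.045e+04·4490 = 2.652e+06 Pa.

ΔP ≈ 2.65×10^6 Pa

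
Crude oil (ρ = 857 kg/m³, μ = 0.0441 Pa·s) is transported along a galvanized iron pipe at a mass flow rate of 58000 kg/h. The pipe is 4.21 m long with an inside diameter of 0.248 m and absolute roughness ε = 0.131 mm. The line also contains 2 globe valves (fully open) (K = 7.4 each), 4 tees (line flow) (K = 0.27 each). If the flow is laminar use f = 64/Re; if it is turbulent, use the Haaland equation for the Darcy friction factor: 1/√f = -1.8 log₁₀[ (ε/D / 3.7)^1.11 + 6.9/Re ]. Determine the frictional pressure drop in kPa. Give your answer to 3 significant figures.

ΔP ≈ 1.07 kPa

ṁ = 58000 kg/h = 58000/3600 = 16.11 kg/s.
A = πD²/4 = π(0.248)²/4 = 0.04831 m²; mean velocity V = ṁ/(ρA) = 16.11/(857 · 0.04831) = 0.3892 m/s.
Reynolds number Re = ρVD/μ = 857 · 0.3892 · 0.248 / 0.0441 = 1876.
Re < 2300 → laminar flow, so f = 64/Re = 64/1876 = 0.03412 (the turbulent correlation is not needed).
Total minor-loss coefficient ΣK = 2·7.4 + 4·0.27 = 15.9.
ΔP = [f·L/D + ΣK]·(ρV²/2) = [0.03412·4.21/0.248 + 15.9]·(857·0.3892²/2) = [0.5792 + 15.9]·64.9 = 1068 Pa.
ΔP = 1068 Pa = 1.07 kPa.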